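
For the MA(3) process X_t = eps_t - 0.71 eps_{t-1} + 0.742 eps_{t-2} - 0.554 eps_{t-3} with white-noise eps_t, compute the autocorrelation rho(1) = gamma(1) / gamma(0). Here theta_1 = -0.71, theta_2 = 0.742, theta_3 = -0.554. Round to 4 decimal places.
\rho(1) = -0.6978

For an MA(q) process with theta_0 = 1, the autocovariance is
  gamma(k) = sigma^2 * sum_{i=0..q-k} theta_i * theta_{i+k},
and rho(k) = gamma(k) / gamma(0). Sigma^2 cancels.
  numerator   = (1)*(-0.71) + (-0.71)*(0.742) + (0.742)*(-0.554) = -1.647888.
  denominator = (1)^2 + (-0.71)^2 + (0.742)^2 + (-0.554)^2 = 2.36158.
  rho(1) = -1.647888 / 2.36158 = -0.6978.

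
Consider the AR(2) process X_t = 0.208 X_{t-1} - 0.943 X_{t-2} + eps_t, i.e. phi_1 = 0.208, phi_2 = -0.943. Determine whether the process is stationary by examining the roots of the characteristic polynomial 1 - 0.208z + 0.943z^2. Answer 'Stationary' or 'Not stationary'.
\text{Stationary}

The AR(p) characteristic polynomial is P(z) = 1 - 0.208z + 0.943z^2.
Stationarity requires all roots to lie outside the unit circle, i.e. |z| > 1 for every root.
Set 1 + (-0.208) z + (0.943) z^2 = 0, i.e. a z^2 + b z + c = 0 with a = 0.943, b = -0.208, c = 1.
Discriminant D = b^2 - 4ac = (-0.208)^2 - 4*(0.943)*1 = 0.043264 - (3.772) = -3.728736.
D < 0, so the roots are the complex-conjugate pair z = (-b +/- i sqrt(-D)) / (2a) = 0.1103 +/- 1.0239i.
For a conjugate pair |z|^2 = z * conj(z) = (product of roots) = c/a = 1/(0.943) = 1.060445, so |z| = sqrt(1.060445) = 1.0298 for both roots.
Moduli of all roots: 1.0298, 1.0298.
All moduli strictly greater than 1? Yes.
Verdict: Stationary.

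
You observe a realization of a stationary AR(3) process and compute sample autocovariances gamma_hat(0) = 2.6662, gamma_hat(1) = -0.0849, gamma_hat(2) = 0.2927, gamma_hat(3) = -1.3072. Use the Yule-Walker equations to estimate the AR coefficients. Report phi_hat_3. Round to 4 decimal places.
\hat\phi_{3} = -0.4900

The Yule-Walker equations for an AR(p) process read, in matrix form,
  Gamma_p phi = r_p,   with   (Gamma_p)_{ij} = gamma(|i - j|),
                       (r_p)_i = gamma(i),   i,j = 1..p.
Substitute the sample gammas (Toeplitz matrix and right-hand side of size 3):
  Gamma_p = [[2.6662, -0.0849, 0.2927], [-0.0849, 2.6662, -0.0849], [0.2927, -0.0849, 2.6662]]
  r_p     = [-0.0849, 0.2927, -1.3072]
Written out (R1..R3):
  (R1) 2.6662 phi_1 - 0.0849 phi_2 + 0.2927 phi_3 = -0.0849
  (R2) -0.0849 phi_1 + 2.6662 phi_2 - 0.0849 phi_3 = 0.2927
  (R3) 0.2927 phi_1 - 0.0849 phi_2 + 2.6662 phi_3 = -1.3072
Gaussian elimination:
  R2 <- R2 - (-0.0849/2.6662) R1 = R2 - (-0.031843) R1:  2.663497 phi_2 - 0.07558 phi_3 = 0.289997
  R3 <- R3 - (0.2927/2.6662) R1 = R3 - (0.109782) R1:  -0.07558 phi_2 + 2.634067 phi_3 = -1.29788
  R3 <- R3 - (-0.07558/2.663497) R2 = R3 - (-0.028376) R2:  2.631922 phi_3 = -1.289651
Back-substitution:
  phi_hat_3 = -1.289651 / 2.631922 = -0.490003
  phi_hat_2 = (0.289997 - (-0.07558)(-0.490003)) / 2.663497 = 0.094974
  phi_hat_1 = (-0.0849 - (-0.0849)(0.094974) - (0.2927)(-0.490003)) / 2.6662 = 0.024975
So phi_hat = [0.0250, 0.0950, -0.4900].
Therefore phi_hat_3 = -0.4900.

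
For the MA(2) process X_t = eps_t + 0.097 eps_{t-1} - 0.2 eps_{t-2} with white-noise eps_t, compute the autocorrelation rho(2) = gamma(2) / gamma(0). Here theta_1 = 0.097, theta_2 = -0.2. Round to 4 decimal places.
\rho(2) = -0.1906

For an MA(q) process with theta_0 = 1, the autocovariance is
  gamma(k) = sigma^2 * sum_{i=0..q-k} theta_i * theta_{i+k},
and rho(k) = gamma(k) / gamma(0). Sigma^2 cancels.
  numerator   = (1)*(-0.2) = -0.2.
  denominator = (1)^2 + (0.097)^2 + (-0.2)^2 = 1.049409.
  rho(2) = -0.2 / 1.049409 = -0.1906.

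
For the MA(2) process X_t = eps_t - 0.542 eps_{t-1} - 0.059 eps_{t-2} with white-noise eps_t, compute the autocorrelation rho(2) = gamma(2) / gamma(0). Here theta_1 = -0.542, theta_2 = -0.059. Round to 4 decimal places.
\rho(2) = -0.0455

For an MA(q) process with theta_0 = 1, the autocovariance is
  gamma(k) = sigma^2 * sum_{i=0..q-k} theta_i * theta_{i+k},
and rho(k) = gamma(k) / gamma(0). Sigma^2 cancels.
  numerator   = (1)*(-0.059) = -0.059.
  denominator = (1)^2 + (-0.542)^2 + (-0.059)^2 = 1.297245.
  rho(2) = -0.059 / 1.297245 = -0.0455.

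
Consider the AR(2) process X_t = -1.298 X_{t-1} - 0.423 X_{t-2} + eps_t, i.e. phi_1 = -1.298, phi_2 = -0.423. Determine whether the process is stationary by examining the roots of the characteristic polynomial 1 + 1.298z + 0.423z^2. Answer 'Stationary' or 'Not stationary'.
\text{Stationary}

The AR(p) characteristic polynomial is P(z) = 1 + 1.298z + 0.423z^2.
Stationarity requires all roots to lie outside the unit circle, i.e. |z| > 1 for every root.
Set 1 + (1.298) z + (0.423) z^2 = 0, i.e. a z^2 + b z + c = 0 with a = 0.423, b = 1.298, c = 1.
Discriminant D = b^2 - 4ac = (1.298)^2 - 4*(0.423)*1 = 1.684804 - (1.692) = -0.007196.
D < 0, so the roots are the complex-conjugate pair z = (-b +/- i sqrt(-D)) / (2a) = -1.5343 +/- 0.1003i.
For a conjugate pair |z|^2 = z * conj(z) = (product of roots) = c/a = 1/(0.423) = 2.364066, so |z| = sqrt(2.364066) = 1.5376 for both roots.
Moduli of all roots: 1.5376, 1.5376.
All moduli strictly greater than 1? Yes.
Verdict: Stationary.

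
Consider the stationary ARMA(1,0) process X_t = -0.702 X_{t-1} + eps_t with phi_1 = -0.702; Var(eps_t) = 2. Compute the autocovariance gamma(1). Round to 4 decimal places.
\gamma(1) = -2.7682

Multiply the model equation by X_{t-k} and take expectations. With theta_0 = psi_0 = 1 and psi_j the MA(infinity) weights, this gives
  gamma(k) - sum_i phi_i gamma(k-i) = c_k,
  c_k = sigma^2 * sum_{j=k..q} theta_j psi_{j-k}   (c_k = 0 for k > q),
using gamma(-m) = gamma(m).
Pure AR (q = 0): c_0 = sigma^2 = 2, c_k = 0 for k >= 1.
Equations for k = 0 and k = 1 (AR order 1):
  gamma(0) = phi_1 gamma(1) + c_0
  gamma(1) = phi_1 gamma(0) + c_1
Substituting the second into the first: gamma(0) (1 - phi_1^2) = c_0 + phi_1 c_1, so
  gamma(0) = c_0 / (1 - phi_1^2) = 2 / (1 - (-0.702)^2) = 2 / 0.507196 = 3.943249.
  gamma(1) = phi_1 gamma(0) = (-0.702)(3.943249) = -2.768161.
Therefore gamma(1) = -2.7682 (to 4 decimal places).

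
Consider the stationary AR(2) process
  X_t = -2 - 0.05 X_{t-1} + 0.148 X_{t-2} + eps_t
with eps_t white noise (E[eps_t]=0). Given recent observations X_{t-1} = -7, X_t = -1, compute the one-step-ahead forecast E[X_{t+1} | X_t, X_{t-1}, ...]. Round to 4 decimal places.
E[X_{t+1} \mid \mathcal F_t] = -2.9860

For an AR(p) model X_t = c + sum_i phi_i X_{t-i} + eps_t, the
one-step-ahead conditional mean is
  E[X_{t+1} | X_t, ...] = c + sum_i phi_i X_{t+1-i}.
Substitute known values:
  E[X_{t+1} | ...] = -2 + (-0.05) * (-1) + (0.148) * (-7)
                   = -2.9860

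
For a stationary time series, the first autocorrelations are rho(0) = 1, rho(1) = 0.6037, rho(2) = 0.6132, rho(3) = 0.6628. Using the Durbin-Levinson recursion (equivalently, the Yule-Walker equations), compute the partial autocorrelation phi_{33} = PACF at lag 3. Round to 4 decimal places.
\phi_{33} = 0.3739

The PACF at lag k is phi_{kk}, the last component of the solution
to the Yule-Walker system G_k phi = r_k where
  (G_k)_{ij} = rho(|i - j|), (r_k)_i = rho(i), i,j = 1..k.
Equivalently, Durbin-Levinson gives phi_{kk} iteratively:
  phi_{11} = rho(1)
  phi_{kk} = [rho(k) - sum_{j=1..k-1} phi_{k-1,j} rho(k-j)]
            / [1 - sum_{j=1..k-1} phi_{k-1,j} rho(j)],
  phi_{k,j} = phi_{k-1,j} - phi_{kk} phi_{k-1,k-j},  j = 1..k-1.
Step k = 1:
  phi_11 = rho(1) = 0.6037.
Step k = 2:
  phi_22 = [rho(2) - phi_11 rho(1)] / [1 - phi_11 rho(1)] = [0.6132 - (0.6037)(0.6037)] / [1 - (0.6037)(0.6037)]
         = 0.24874631 / 0.63554631 = 0.39139.
  Update: phi_21 = phi_11 - phi_22 phi_11 = 0.6037 - (0.39139)(0.6037) = 0.367418.
Step k = 3:
  phi_33 = [rho(3) - phi_21 rho(2) - phi_22 rho(1)] / [1 - phi_21 rho(1) - phi_22 rho(2)]
    numerator   = 0.6628 - (0.367418)(0.6132) - (0.39139)(0.6037) = 0.20121729
    denominator = 1 - (0.367418)(0.6037) - (0.39139)(0.6132) = 0.53818955
  phi_33 = 0.20121729 / 0.53818955 = 0.3739.
Therefore phi_{33} = 0.3739.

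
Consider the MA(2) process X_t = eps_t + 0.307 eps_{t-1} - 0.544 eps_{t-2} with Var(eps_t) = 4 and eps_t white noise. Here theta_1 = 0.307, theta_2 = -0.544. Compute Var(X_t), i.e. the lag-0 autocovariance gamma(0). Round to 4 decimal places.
\gamma(0) = 5.5607

For an MA(q) process X_t = eps_t + sum_i theta_i eps_{t-i} with
Var(eps_t) = sigma^2, the variance is
  gamma(0) = sigma^2 * (1 + sum_i theta_i^2).
  sum_i theta_i^2 = (0.307)^2 + (-0.544)^2 = 0.094249 + 0.295936 = 0.390185.
  gamma(0) = 4 * (1 + 0.390185) = 4 * 1.390185 = 5.56074, which rounds to 5.5607.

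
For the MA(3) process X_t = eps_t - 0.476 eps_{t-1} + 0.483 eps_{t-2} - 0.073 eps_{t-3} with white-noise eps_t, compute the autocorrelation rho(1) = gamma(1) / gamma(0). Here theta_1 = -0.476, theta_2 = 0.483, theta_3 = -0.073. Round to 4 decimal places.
\rho(1) = -0.5058

For an MA(q) process with theta_0 = 1, the autocovariance is
  gamma(k) = sigma^2 * sum_{i=0..q-k} theta_i * theta_{i+k},
and rho(k) = gamma(k) / gamma(0). Sigma^2 cancels.
  numerator   = (1)*(-0.476) + (-0.476)*(0.483) + (0.483)*(-0.073) = -0.741167.
  denominator = (1)^2 + (-0.476)^2 + (0.483)^2 + (-0.073)^2 = 1.465194.
  rho(1) = -0.741167 / 1.465194 = -0.5058.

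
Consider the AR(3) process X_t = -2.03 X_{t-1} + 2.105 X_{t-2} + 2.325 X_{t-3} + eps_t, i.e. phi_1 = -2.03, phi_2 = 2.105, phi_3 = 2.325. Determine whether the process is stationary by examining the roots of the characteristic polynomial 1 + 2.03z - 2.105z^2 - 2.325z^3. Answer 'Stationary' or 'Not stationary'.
\text{Not stationary}

The AR(p) characteristic polynomial is P(z) = 1 + 2.03z - 2.105z^2 - 2.325z^3.
Stationarity requires all roots to lie outside the unit circle, i.e. |z| > 1 for every root.
Degree 3: look for a simple real root z0 first, then factor out (1 - z/z0) and solve the remaining quadratic.
Testing z0 = -0.4: P(-0.4) = 1 + (2.03)(-0.4) + (-2.105)(-0.4)^2 + (-2.325)(-0.4)^3
  = 1 + (-0.812) + (-0.3368) + (0.1488) = 0.  So z_0 = -0.4 is a root, |z_0| = 0.4.
Divide out the factor (1 + 2.5 z) = (1 - z/z0) (since 1/z0 = -2.5):
  P(z) = (1 + 2.5 z)(1 + (-0.47) z + (-0.93) z^2)
  [check: z-coef -0.47 - (-2.5) = 2.03; z^2-coef -0.93 - (-2.5)(-0.47) = -2.105; z^3-coef -(-2.5)(-0.93) = -2.325.]
Remaining roots from the quadratic factor 1 + (-0.47) z + (-0.93) z^2:
  Set 1 + (-0.47) z + (-0.93) z^2 = 0, i.e. a z^2 + b z + c = 0 with a = -0.93, b = -0.47, c = 1.
  Discriminant D = b^2 - 4ac = (-0.47)^2 - 4*(-0.93)*1 = 0.2209 - (-3.72) = 3.9409.
  D >= 0, so the roots are real: z = (-b +/- sqrt(D)) / (2a) = (0.47 +/- 1.98517) / (-1.86).
    z_1 = (0.47 + 1.98517) / (-1.86) = -1.32,   |z_1| = 1.32.
    z_2 = (0.47 - 1.98517) / (-1.86) = 0.8146,   |z_2| = 0.8146.
Moduli of all roots: 0.4000, 1.3200, 0.8146.
All moduli strictly greater than 1? No.
Verdict: Not stationary.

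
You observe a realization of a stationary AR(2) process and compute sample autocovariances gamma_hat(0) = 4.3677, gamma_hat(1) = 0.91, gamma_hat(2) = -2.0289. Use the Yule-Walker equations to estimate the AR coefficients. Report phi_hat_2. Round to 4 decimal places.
\hat\phi_{2} = -0.5310

The Yule-Walker equations for an AR(p) process read, in matrix form,
  Gamma_p phi = r_p,   with   (Gamma_p)_{ij} = gamma(|i - j|),
                       (r_p)_i = gamma(i),   i,j = 1..p.
Substitute the sample gammas (Toeplitz matrix and right-hand side of size 2):
  Gamma_p = [[4.3677, 0.91], [0.91, 4.3677]]
  r_p     = [0.91, -2.0289]
Written out:
  4.3677 phi_1 + 0.91 phi_2 = 0.91
  0.91 phi_1 + 4.3677 phi_2 = -2.0289
Solve by Cramer's rule:
  det = gamma(0)^2 - gamma(1)^2 = (4.3677)^2 - (0.91)^2 = 19.07680329 - 0.8281 = 18.24870329
  phi_hat_1 = [gamma(1) gamma(0) - gamma(1) gamma(2)] / det = [(0.91)(4.3677) - (0.91)(-2.0289)] / 18.24870329 = 5.820906 / 18.24870329 = 0.319
  phi_hat_2 = [gamma(0) gamma(2) - gamma(1)^2] / det = [(4.3677)(-2.0289) - (0.91)^2] / 18.24870329 = -9.68972653 / 18.24870329 = -0.531
So phi_hat = [0.3190, -0.5310].
Therefore phi_hat_2 = -0.5310.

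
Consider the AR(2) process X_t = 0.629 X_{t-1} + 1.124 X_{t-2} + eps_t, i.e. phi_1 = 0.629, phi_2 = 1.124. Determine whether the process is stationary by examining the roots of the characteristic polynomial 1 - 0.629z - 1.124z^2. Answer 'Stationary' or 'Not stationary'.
\text{Not stationary}

The AR(p) characteristic polynomial is P(z) = 1 - 0.629z - 1.124z^2.
Stationarity requires all roots to lie outside the unit circle, i.e. |z| > 1 for every root.
Set 1 + (-0.629) z + (-1.124) z^2 = 0, i.e. a z^2 + b z + c = 0 with a = -1.124, b = -0.629, c = 1.
Discriminant D = b^2 - 4ac = (-0.629)^2 - 4*(-1.124)*1 = 0.395641 - (-4.496) = 4.891641.
D >= 0, so the roots are real: z = (-b +/- sqrt(D)) / (2a) = (0.629 +/- 2.211705) / (-2.248).
  z_1 = (0.629 + 2.211705) / (-2.248) = -1.2637,   |z_1| = 1.2637.
  z_2 = (0.629 - 2.211705) / (-2.248) = 0.7041,   |z_2| = 0.7041.
Moduli of all roots: 1.2637, 0.7041.
All moduli strictly greater than 1? No.
Verdict: Not stationary.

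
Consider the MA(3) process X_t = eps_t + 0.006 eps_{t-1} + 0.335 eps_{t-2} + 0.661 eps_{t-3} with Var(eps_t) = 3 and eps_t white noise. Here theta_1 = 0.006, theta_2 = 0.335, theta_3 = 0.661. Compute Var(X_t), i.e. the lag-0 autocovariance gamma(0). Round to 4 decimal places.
\gamma(0) = 4.6475

For an MA(q) process X_t = eps_t + sum_i theta_i eps_{t-i} with
Var(eps_t) = sigma^2, the variance is
  gamma(0) = sigma^2 * (1 + sum_i theta_i^2).
  sum_i theta_i^2 = (0.006)^2 + (0.335)^2 + (0.661)^2 = 0.000036 + 0.112225 + 0.436921 = 0.549182.
  gamma(0) = 3 * (1 + 0.549182) = 3 * 1.549182 = 4.647546, which rounds to 4.6475.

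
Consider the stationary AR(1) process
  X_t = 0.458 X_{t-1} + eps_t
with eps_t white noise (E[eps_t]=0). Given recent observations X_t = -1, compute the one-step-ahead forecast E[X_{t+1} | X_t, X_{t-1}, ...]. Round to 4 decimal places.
E[X_{t+1} \mid \mathcal F_t] = -0.4580

For an AR(p) model X_t = c + sum_i phi_i X_{t-i} + eps_t, the
one-step-ahead conditional mean is
  E[X_{t+1} | X_t, ...] = c + sum_i phi_i X_{t+1-i}.
Substitute known values:
  E[X_{t+1} | ...] = (0.458) * (-1)
                   = -0.4580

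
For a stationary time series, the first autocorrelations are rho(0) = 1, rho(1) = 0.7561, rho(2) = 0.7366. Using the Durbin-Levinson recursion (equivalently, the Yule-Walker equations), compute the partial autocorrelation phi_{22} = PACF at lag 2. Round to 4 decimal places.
\phi_{22} = 0.3850

The PACF at lag k is phi_{kk}, the last component of the solution
to the Yule-Walker system G_k phi = r_k where
  (G_k)_{ij} = rho(|i - j|), (r_k)_i = rho(i), i,j = 1..k.
Equivalently, Durbin-Levinson gives phi_{kk} iteratively:
  phi_{11} = rho(1)
  phi_{kk} = [rho(k) - sum_{j=1..k-1} phi_{k-1,j} rho(k-j)]
            / [1 - sum_{j=1..k-1} phi_{k-1,j} rho(j)],
  phi_{k,j} = phi_{k-1,j} - phi_{kk} phi_{k-1,k-j},  j = 1..k-1.
Step k = 1:
  phi_11 = rho(1) = 0.7561.
Step k = 2:
  phi_22 = [rho(2) - phi_11 rho(1)] / [1 - phi_11 rho(1)] = [0.7366 - (0.7561)(0.7561)] / [1 - (0.7561)(0.7561)]
         = 0.16491279 / 0.42831279 = 0.385.
Therefore phi_{22} = 0.3850.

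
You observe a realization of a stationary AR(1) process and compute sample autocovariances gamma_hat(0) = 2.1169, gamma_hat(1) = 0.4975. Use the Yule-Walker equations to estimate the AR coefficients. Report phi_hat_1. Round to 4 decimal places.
\hat\phi_{1} = 0.2350

The Yule-Walker equations for an AR(p) process read, in matrix form,
  Gamma_p phi = r_p,   with   (Gamma_p)_{ij} = gamma(|i - j|),
                       (r_p)_i = gamma(i),   i,j = 1..p.
Substitute the sample gammas (Toeplitz matrix and right-hand side of size 1):
  Gamma_p = [[2.1169]]
  r_p     = [0.4975]
With p = 1 this is the single equation gamma(0) phi_1 = gamma(1):
  phi_hat_1 = gamma(1) / gamma(0) = 0.4975 / 2.1169 = 0.2350.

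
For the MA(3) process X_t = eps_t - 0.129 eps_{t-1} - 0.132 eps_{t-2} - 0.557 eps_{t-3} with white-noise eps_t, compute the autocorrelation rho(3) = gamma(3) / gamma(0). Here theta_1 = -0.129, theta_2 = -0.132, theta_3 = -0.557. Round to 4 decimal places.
\rho(3) = -0.4143

For an MA(q) process with theta_0 = 1, the autocovariance is
  gamma(k) = sigma^2 * sum_{i=0..q-k} theta_i * theta_{i+k},
and rho(k) = gamma(k) / gamma(0). Sigma^2 cancels.
  numerator   = (1)*(-0.557) = -0.557.
  denominator = (1)^2 + (-0.129)^2 + (-0.132)^2 + (-0.557)^2 = 1.344314.
  rho(3) = -0.557 / 1.344314 = -0.4143.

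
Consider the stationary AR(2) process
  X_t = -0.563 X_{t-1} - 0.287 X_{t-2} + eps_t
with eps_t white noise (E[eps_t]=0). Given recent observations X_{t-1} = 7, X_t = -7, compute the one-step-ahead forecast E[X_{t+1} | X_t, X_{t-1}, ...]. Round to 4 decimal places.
E[X_{t+1} \mid \mathcal F_t] = 1.9320

For an AR(p) model X_t = c + sum_i phi_i X_{t-i} + eps_t, the
one-step-ahead conditional mean is
  E[X_{t+1} | X_t, ...] = c + sum_i phi_i X_{t+1-i}.
Substitute known values:
  E[X_{t+1} | ...] = (-0.563) * (-7) + (-0.287) * (7)
                   = 1.9320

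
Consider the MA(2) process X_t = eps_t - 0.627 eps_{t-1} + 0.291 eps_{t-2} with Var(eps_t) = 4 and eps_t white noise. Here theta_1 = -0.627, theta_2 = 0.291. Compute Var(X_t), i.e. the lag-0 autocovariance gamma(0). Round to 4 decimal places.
\gamma(0) = 5.9112

For an MA(q) process X_t = eps_t + sum_i theta_i eps_{t-i} with
Var(eps_t) = sigma^2, the variance is
  gamma(0) = sigma^2 * (1 + sum_i theta_i^2).
  sum_i theta_i^2 = (-0.627)^2 + (0.291)^2 = 0.393129 + 0.084681 = 0.47781.
  gamma(0) = 4 * (1 + 0.47781) = 4 * 1.47781 = 5.91124, which rounds to 5.9112.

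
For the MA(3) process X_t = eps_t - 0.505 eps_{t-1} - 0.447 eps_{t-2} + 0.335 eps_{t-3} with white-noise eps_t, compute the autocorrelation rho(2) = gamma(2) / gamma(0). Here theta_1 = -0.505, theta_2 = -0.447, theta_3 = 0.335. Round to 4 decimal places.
\rho(2) = -0.3932

For an MA(q) process with theta_0 = 1, the autocovariance is
  gamma(k) = sigma^2 * sum_{i=0..q-k} theta_i * theta_{i+k},
and rho(k) = gamma(k) / gamma(0). Sigma^2 cancels.
  numerator   = (1)*(-0.447) + (-0.505)*(0.335) = -0.616175.
  denominator = (1)^2 + (-0.505)^2 + (-0.447)^2 + (0.335)^2 = 1.567059.
  rho(2) = -0.616175 / 1.567059 = -0.3932.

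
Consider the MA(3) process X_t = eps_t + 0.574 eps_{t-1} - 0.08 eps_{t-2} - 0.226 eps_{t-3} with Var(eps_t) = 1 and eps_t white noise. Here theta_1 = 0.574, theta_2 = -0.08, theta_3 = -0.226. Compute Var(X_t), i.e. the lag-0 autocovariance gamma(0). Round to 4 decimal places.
\gamma(0) = 1.3870

For an MA(q) process X_t = eps_t + sum_i theta_i eps_{t-i} with
Var(eps_t) = sigma^2, the variance is
  gamma(0) = sigma^2 * (1 + sum_i theta_i^2).
  sum_i theta_i^2 = (0.574)^2 + (-0.08)^2 + (-0.226)^2 = 0.329476 + 0.0064 + 0.051076 = 0.386952.
  gamma(0) = 1 * (1 + 0.386952) = 1 * 1.386952 = 1.386952, which rounds to 1.3870.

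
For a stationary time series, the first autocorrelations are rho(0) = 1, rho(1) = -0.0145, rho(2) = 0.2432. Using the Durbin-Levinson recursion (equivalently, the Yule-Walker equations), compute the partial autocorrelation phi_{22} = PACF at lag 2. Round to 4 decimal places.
\phi_{22} = 0.2430

The PACF at lag k is phi_{kk}, the last component of the solution
to the Yule-Walker system G_k phi = r_k where
  (G_k)_{ij} = rho(|i - j|), (r_k)_i = rho(i), i,j = 1..k.
Equivalently, Durbin-Levinson gives phi_{kk} iteratively:
  phi_{11} = rho(1)
  phi_{kk} = [rho(k) - sum_{j=1..k-1} phi_{k-1,j} rho(k-j)]
            / [1 - sum_{j=1..k-1} phi_{k-1,j} rho(j)],
  phi_{k,j} = phi_{k-1,j} - phi_{kk} phi_{k-1,k-j},  j = 1..k-1.
Step k = 1:
  phi_11 = rho(1) = -0.0145.
Step k = 2:
  phi_22 = [rho(2) - phi_11 rho(1)] / [1 - phi_11 rho(1)] = [0.2432 - (-0.0145)(-0.0145)] / [1 - (-0.0145)(-0.0145)]
         = 0.24298975 / 0.99978975 = 0.243.
Therefore phi_{22} = 0.2430.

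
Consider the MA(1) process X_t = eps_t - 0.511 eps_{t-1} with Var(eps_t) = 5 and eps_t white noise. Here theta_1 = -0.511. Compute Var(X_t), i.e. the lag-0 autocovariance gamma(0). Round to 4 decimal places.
\gamma(0) = 6.3056

For an MA(q) process X_t = eps_t + sum_i theta_i eps_{t-i} with
Var(eps_t) = sigma^2, the variance is
  gamma(0) = sigma^2 * (1 + sum_i theta_i^2).
  sum_i theta_i^2 = (-0.511)^2 = 0.261121.
  gamma(0) = 5 * (1 + 0.261121) = 5 * 1.261121 = 6.305605, which rounds to 6.3056.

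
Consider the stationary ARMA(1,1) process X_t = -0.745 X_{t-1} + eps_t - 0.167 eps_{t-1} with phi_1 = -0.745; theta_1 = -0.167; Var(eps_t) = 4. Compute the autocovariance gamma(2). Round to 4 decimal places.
\gamma(2) = 6.8676

Multiply the model equation by X_{t-k} and take expectations. With theta_0 = psi_0 = 1 and psi_j the MA(infinity) weights, this gives
  gamma(k) - sum_i phi_i gamma(k-i) = c_k,
  c_k = sigma^2 * sum_{j=k..q} theta_j psi_{j-k}   (c_k = 0 for k > q),
using gamma(-m) = gamma(m).
psi-weights needed (psi_j = theta_j + sum_i phi_i psi_{j-i}):
  psi_1 = theta_1 + phi_1 = -0.167 + (-0.745) = -0.912
Right-hand sides:
  c_0 = sigma^2 (1 + theta_1 psi_1) = 4 * (1 + (-0.167)(-0.912)) = 4 * 1.152304 = 4.609216
  c_1 = sigma^2 theta_1 = 4 * (-0.167) = -0.668
  c_2 = 0
Equations for k = 0 and k = 1 (AR order 1):
  gamma(0) = phi_1 gamma(1) + c_0
  gamma(1) = phi_1 gamma(0) + c_1
Substituting the second into the first: gamma(0) (1 - phi_1^2) = c_0 + phi_1 c_1, so
  gamma(0) = (c_0 + phi_1 c_1) / (1 - phi_1^2) = (4.609216 + (-0.745)(-0.668)) / (1 - (-0.745)^2) = 5.106876 / 0.444975 = 11.476771.
  gamma(1) = phi_1 gamma(0) + c_1 = (-0.745)(11.476771) + (-0.668) = -9.218194.
For k = 2 (> q): gamma(2) = phi_1 gamma(1) = (-0.745)(-9.218194) = 6.867555.
Therefore gamma(2) = 6.8676 (to 4 decimal places).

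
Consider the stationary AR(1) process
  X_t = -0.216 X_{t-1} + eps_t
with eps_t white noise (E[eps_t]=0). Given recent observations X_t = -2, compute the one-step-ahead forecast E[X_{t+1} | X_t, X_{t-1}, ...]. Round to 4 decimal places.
E[X_{t+1} \mid \mathcal F_t] = 0.4320

For an AR(p) model X_t = c + sum_i phi_i X_{t-i} + eps_t, the
one-step-ahead conditional mean is
  E[X_{t+1} | X_t, ...] = c + sum_i phi_i X_{t+1-i}.
Substitute known values:
  E[X_{t+1} | ...] = (-0.216) * (-2)
                   = 0.4320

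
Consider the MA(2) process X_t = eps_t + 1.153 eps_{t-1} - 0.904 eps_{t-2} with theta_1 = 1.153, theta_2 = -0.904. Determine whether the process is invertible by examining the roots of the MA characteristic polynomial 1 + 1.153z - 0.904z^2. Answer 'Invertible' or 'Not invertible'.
\text{Not invertible}

The MA(q) characteristic polynomial is P(z) = 1 + 1.153z - 0.904z^2.
Invertibility requires all roots to lie outside the unit circle, i.e. |z| > 1 for every root.
Set 1 + (1.153) z + (-0.904) z^2 = 0, i.e. a z^2 + b z + c = 0 with a = -0.904, b = 1.153, c = 1.
Discriminant D = b^2 - 4ac = (1.153)^2 - 4*(-0.904)*1 = 1.329409 - (-3.616) = 4.945409.
D >= 0, so the roots are real: z = (-b +/- sqrt(D)) / (2a) = (-1.153 +/- 2.223828) / (-1.808).
  z_1 = (-1.153 + 2.223828) / (-1.808) = -0.5923,   |z_1| = 0.5923.
  z_2 = (-1.153 - 2.223828) / (-1.808) = 1.8677,   |z_2| = 1.8677.
Moduli of all roots: 0.5923, 1.8677.
All moduli strictly greater than 1? No.
Verdict: Not invertible.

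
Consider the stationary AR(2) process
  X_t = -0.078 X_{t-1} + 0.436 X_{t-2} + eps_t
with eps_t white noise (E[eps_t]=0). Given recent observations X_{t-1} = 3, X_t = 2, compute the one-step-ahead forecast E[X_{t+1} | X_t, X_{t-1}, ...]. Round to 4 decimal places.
E[X_{t+1} \mid \mathcal F_t] = 1.1520

For an AR(p) model X_t = c + sum_i phi_i X_{t-i} + eps_t, the
one-step-ahead conditional mean is
  E[X_{t+1} | X_t, ...] = c + sum_i phi_i X_{t+1-i}.
Substitute known values:
  E[X_{t+1} | ...] = (-0.078) * (2) + (0.436) * (3)
                   = 1.1520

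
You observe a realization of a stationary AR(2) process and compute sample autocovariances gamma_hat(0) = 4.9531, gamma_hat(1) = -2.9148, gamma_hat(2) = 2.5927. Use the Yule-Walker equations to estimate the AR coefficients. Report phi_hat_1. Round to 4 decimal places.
\hat\phi_{1} = -0.4290

The Yule-Walker equations for an AR(p) process read, in matrix form,
  Gamma_p phi = r_p,   with   (Gamma_p)_{ij} = gamma(|i - j|),
                       (r_p)_i = gamma(i),   i,j = 1..p.
Substitute the sample gammas (Toeplitz matrix and right-hand side of size 2):
  Gamma_p = [[4.9531, -2.9148], [-2.9148, 4.9531]]
  r_p     = [-2.9148, 2.5927]
Written out:
  4.9531 phi_1 - 2.9148 phi_2 = -2.9148
  -2.9148 phi_1 + 4.9531 phi_2 = 2.5927
Solve by Cramer's rule:
  det = gamma(0)^2 - gamma(1)^2 = (4.9531)^2 - (-2.9148)^2 = 24.53319961 - 8.49605904 = 16.03714057
  phi_hat_1 = [gamma(1) gamma(0) - gamma(1) gamma(2)] / det = [(-2.9148)(4.9531) - (-2.9148)(2.5927)] / 16.03714057 = -6.88009392 / 16.03714057 = -0.429
  phi_hat_2 = [gamma(0) gamma(2) - gamma(1)^2] / det = [(4.9531)(2.5927) - (-2.9148)^2] / 16.03714057 = 4.34584333 / 16.03714057 = 0.271
So phi_hat = [-0.4290, 0.2710].
Therefore phi_hat_1 = -0.4290.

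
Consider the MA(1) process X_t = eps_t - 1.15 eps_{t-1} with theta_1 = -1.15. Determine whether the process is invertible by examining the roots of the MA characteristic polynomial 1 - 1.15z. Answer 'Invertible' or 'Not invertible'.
\text{Not invertible}

The MA(q) characteristic polynomial is P(z) = 1 - 1.15z.
Invertibility requires all roots to lie outside the unit circle, i.e. |z| > 1 for every root.
This is linear in z: 1 + (-1.15) z = 0  =>  z = -1/(-1.15) = 0.869565,  |z| = 0.869565.
Moduli of all roots: 0.8696.
All moduli strictly greater than 1? No.
Verdict: Not invertible.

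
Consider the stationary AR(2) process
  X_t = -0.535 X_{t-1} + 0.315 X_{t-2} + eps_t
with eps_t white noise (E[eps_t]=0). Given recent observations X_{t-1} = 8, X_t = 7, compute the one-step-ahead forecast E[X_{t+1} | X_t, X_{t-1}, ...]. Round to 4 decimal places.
E[X_{t+1} \mid \mathcal F_t] = -1.2250

For an AR(p) model X_t = c + sum_i phi_i X_{t-i} + eps_t, the
one-step-ahead conditional mean is
  E[X_{t+1} | X_t, ...] = c + sum_i phi_i X_{t+1-i}.
Substitute known values:
  E[X_{t+1} | ...] = (-0.535) * (7) + (0.315) * (8)
                   = -1.2250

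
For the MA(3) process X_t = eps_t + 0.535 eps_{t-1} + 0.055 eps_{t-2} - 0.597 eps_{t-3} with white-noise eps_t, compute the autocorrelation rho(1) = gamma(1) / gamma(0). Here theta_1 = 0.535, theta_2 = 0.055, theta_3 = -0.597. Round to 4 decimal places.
\rho(1) = 0.3230

For an MA(q) process with theta_0 = 1, the autocovariance is
  gamma(k) = sigma^2 * sum_{i=0..q-k} theta_i * theta_{i+k},
and rho(k) = gamma(k) / gamma(0). Sigma^2 cancels.
  numerator   = (1)*(0.535) + (0.535)*(0.055) + (0.055)*(-0.597) = 0.53159.
  denominator = (1)^2 + (0.535)^2 + (0.055)^2 + (-0.597)^2 = 1.645659.
  rho(1) = 0.53159 / 1.645659 = 0.3230.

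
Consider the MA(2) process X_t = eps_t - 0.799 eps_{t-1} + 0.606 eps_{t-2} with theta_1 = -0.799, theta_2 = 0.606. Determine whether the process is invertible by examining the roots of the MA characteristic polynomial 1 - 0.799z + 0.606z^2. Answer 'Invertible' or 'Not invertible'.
\text{Invertible}

The MA(q) characteristic polynomial is P(z) = 1 - 0.799z + 0.606z^2.
Invertibility requires all roots to lie outside the unit circle, i.e. |z| > 1 for every root.
Set 1 + (-0.799) z + (0.606) z^2 = 0, i.e. a z^2 + b z + c = 0 with a = 0.606, b = -0.799, c = 1.
Discriminant D = b^2 - 4ac = (-0.799)^2 - 4*(0.606)*1 = 0.638401 - (2.424) = -1.785599.
D < 0, so the roots are the complex-conjugate pair z = (-b +/- i sqrt(-D)) / (2a) = 0.6592 +/- 1.1025i.
For a conjugate pair |z|^2 = z * conj(z) = (product of roots) = c/a = 1/(0.606) = 1.650165, so |z| = sqrt(1.650165) = 1.2846 for both roots.
Moduli of all roots: 1.2846, 1.2846.
All moduli strictly greater than 1? Yes.
Verdict: Invertible.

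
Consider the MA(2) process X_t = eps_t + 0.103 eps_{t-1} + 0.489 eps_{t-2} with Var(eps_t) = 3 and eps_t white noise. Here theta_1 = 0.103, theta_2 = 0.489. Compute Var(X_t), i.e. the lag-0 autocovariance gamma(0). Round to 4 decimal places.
\gamma(0) = 3.7492

For an MA(q) process X_t = eps_t + sum_i theta_i eps_{t-i} with
Var(eps_t) = sigma^2, the variance is
  gamma(0) = sigma^2 * (1 + sum_i theta_i^2).
  sum_i theta_i^2 = (0.103)^2 + (0.489)^2 = 0.010609 + 0.239121 = 0.24973.
  gamma(0) = 3 * (1 + 0.24973) = 3 * 1.24973 = 3.74919, which rounds to 3.7492.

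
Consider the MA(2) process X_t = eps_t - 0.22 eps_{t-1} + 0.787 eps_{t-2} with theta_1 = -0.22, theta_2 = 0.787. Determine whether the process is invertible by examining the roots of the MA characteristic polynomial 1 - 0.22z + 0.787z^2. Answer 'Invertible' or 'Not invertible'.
\text{Invertible}

The MA(q) characteristic polynomial is P(z) = 1 - 0.22z + 0.787z^2.
Invertibility requires all roots to lie outside the unit circle, i.e. |z| > 1 for every root.
Set 1 + (-0.22) z + (0.787) z^2 = 0, i.e. a z^2 + b z + c = 0 with a = 0.787, b = -0.22, c = 1.
Discriminant D = b^2 - 4ac = (-0.22)^2 - 4*(0.787)*1 = 0.0484 - (3.148) = -3.0996.
D < 0, so the roots are the complex-conjugate pair z = (-b +/- i sqrt(-D)) / (2a) = 0.1398 +/- 1.1185i.
For a conjugate pair |z|^2 = z * conj(z) = (product of roots) = c/a = 1/(0.787) = 1.270648, so |z| = sqrt(1.270648) = 1.1272 for both roots.
Moduli of all roots: 1.1272, 1.1272.
All moduli strictly greater than 1? Yes.
Verdict: Invertible.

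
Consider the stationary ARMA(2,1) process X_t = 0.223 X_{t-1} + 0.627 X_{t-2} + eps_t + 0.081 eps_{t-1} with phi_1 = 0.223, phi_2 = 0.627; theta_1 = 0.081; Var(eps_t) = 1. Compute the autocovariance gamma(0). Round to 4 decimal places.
\gamma(0) = 2.8296

Multiply the model equation by X_{t-k} and take expectations. With theta_0 = psi_0 = 1 and psi_j the MA(infinity) weights, this gives
  gamma(k) - sum_i phi_i gamma(k-i) = c_k,
  c_k = sigma^2 * sum_{j=k..q} theta_j psi_{j-k}   (c_k = 0 for k > q),
using gamma(-m) = gamma(m).
psi-weights needed (psi_j = theta_j + sum_i phi_i psi_{j-i}):
  psi_1 = theta_1 + phi_1 = 0.081 + (0.223) = 0.304
Right-hand sides:
  c_0 = sigma^2 (1 + theta_1 psi_1) = 1 * (1 + (0.081)(0.304)) = 1 * 1.024624 = 1.024624
  c_1 = sigma^2 theta_1 = 1 * (0.081) = 0.081
  c_2 = 0
Equations for k = 0, 1, 2 (AR order 2, c_2 = 0):
  (E0) gamma(0) = phi_1 gamma(1) + phi_2 gamma(2) + c_0
  (E1) gamma(1) = phi_1 gamma(0) + phi_2 gamma(1) + c_1
  (E2) gamma(2) = phi_1 gamma(1) + phi_2 gamma(0)
From (E1): gamma(1) = A gamma(0) + B with
  A = phi_1 / (1 - phi_2) = 0.223 / 0.373 = 0.597855,   B = c_1 / (1 - phi_2) = 0.081 / 0.373 = 0.217158.
Insert (E2) into (E0): gamma(0) (1 - phi_2^2) = phi_1 (1 + phi_2) gamma(1) + c_0.
  phi_1 (1 + phi_2) = (0.223)(1.627) = 0.362821,   1 - phi_2^2 = 0.606871.
Replace gamma(1) by A gamma(0) + B and collect gamma(0):
  gamma(0) [0.606871 - (0.362821)(0.597855)] = (0.362821)(0.217158) + 1.024624
  gamma(0) * 0.389957 = 1.103414
  gamma(0) = 1.103414 / 0.389957 = 2.829581.
Therefore gamma(0) = 2.8296 (to 4 decimal places).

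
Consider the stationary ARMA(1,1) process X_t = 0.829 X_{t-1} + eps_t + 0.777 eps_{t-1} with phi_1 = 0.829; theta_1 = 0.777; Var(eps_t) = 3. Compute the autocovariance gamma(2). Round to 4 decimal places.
\gamma(2) = 20.9966

Multiply the model equation by X_{t-k} and take expectations. With theta_0 = psi_0 = 1 and psi_j the MA(infinity) weights, this gives
  gamma(k) - sum_i phi_i gamma(k-i) = c_k,
  c_k = sigma^2 * sum_{j=k..q} theta_j psi_{j-k}   (c_k = 0 for k > q),
using gamma(-m) = gamma(m).
psi-weights needed (psi_j = theta_j + sum_i phi_i psi_{j-i}):
  psi_1 = theta_1 + phi_1 = 0.777 + (0.829) = 1.606
Right-hand sides:
  c_0 = sigma^2 (1 + theta_1 psi_1) = 3 * (1 + (0.777)(1.606)) = 3 * 2.247862 = 6.743586
  c_1 = sigma^2 theta_1 = 3 * (0.777) = 2.331
  c_2 = 0
Equations for k = 0 and k = 1 (AR order 1):
  gamma(0) = phi_1 gamma(1) + c_0
  gamma(1) = phi_1 gamma(0) + c_1
Substituting the second into the first: gamma(0) (1 - phi_1^2) = c_0 + phi_1 c_1, so
  gamma(0) = (c_0 + phi_1 c_1) / (1 - phi_1^2) = (6.743586 + (0.829)(2.331)) / (1 - (0.829)^2) = 8.675985 / 0.312759 = 27.740161.
  gamma(1) = phi_1 gamma(0) + c_1 = (0.829)(27.740161) + (2.331) = 25.327593.
For k = 2 (> q): gamma(2) = phi_1 gamma(1) = (0.829)(25.327593) = 20.996575.
Therefore gamma(2) = 20.9966 (to 4 decimal places).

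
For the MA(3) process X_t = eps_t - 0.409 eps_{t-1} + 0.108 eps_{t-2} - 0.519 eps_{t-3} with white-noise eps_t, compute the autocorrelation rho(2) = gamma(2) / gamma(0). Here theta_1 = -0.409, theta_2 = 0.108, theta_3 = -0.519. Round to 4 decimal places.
\rho(2) = 0.2211

For an MA(q) process with theta_0 = 1, the autocovariance is
  gamma(k) = sigma^2 * sum_{i=0..q-k} theta_i * theta_{i+k},
and rho(k) = gamma(k) / gamma(0). Sigma^2 cancels.
  numerator   = (1)*(0.108) + (-0.409)*(-0.519) = 0.320271.
  denominator = (1)^2 + (-0.409)^2 + (0.108)^2 + (-0.519)^2 = 1.448306.
  rho(2) = 0.320271 / 1.448306 = 0.2211.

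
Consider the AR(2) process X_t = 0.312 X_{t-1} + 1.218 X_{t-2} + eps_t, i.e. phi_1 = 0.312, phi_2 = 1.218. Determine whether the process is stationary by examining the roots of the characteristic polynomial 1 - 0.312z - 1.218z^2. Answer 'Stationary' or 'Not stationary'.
\text{Not stationary}

The AR(p) characteristic polynomial is P(z) = 1 - 0.312z - 1.218z^2.
Stationarity requires all roots to lie outside the unit circle, i.e. |z| > 1 for every root.
Set 1 + (-0.312) z + (-1.218) z^2 = 0, i.e. a z^2 + b z + c = 0 with a = -1.218, b = -0.312, c = 1.
Discriminant D = b^2 - 4ac = (-0.312)^2 - 4*(-1.218)*1 = 0.097344 - (-4.872) = 4.969344.
D >= 0, so the roots are real: z = (-b +/- sqrt(D)) / (2a) = (0.312 +/- 2.229203) / (-2.436).
  z_1 = (0.312 + 2.229203) / (-2.436) = -1.0432,   |z_1| = 1.0432.
  z_2 = (0.312 - 2.229203) / (-2.436) = 0.787,   |z_2| = 0.787.
Moduli of all roots: 1.0432, 0.7870.
All moduli strictly greater than 1? No.
Verdict: Not stationary.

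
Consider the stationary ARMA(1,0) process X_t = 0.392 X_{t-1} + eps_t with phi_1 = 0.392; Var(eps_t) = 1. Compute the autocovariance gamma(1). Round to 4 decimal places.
\gamma(1) = 0.4632

Multiply the model equation by X_{t-k} and take expectations. With theta_0 = psi_0 = 1 and psi_j the MA(infinity) weights, this gives
  gamma(k) - sum_i phi_i gamma(k-i) = c_k,
  c_k = sigma^2 * sum_{j=k..q} theta_j psi_{j-k}   (c_k = 0 for k > q),
using gamma(-m) = gamma(m).
Pure AR (q = 0): c_0 = sigma^2 = 1, c_k = 0 for k >= 1.
Equations for k = 0 and k = 1 (AR order 1):
  gamma(0) = phi_1 gamma(1) + c_0
  gamma(1) = phi_1 gamma(0) + c_1
Substituting the second into the first: gamma(0) (1 - phi_1^2) = c_0 + phi_1 c_1, so
  gamma(0) = c_0 / (1 - phi_1^2) = 1 / (1 - (0.392)^2) = 1 / 0.846336 = 1.181564.
  gamma(1) = phi_1 gamma(0) = (0.392)(1.181564) = 0.463173.
Therefore gamma(1) = 0.4632 (to 4 decimal places).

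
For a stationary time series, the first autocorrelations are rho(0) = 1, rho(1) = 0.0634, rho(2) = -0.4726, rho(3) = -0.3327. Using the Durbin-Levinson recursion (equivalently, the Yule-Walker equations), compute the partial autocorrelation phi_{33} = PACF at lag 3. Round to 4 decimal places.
\phi_{33} = -0.3361

The PACF at lag k is phi_{kk}, the last component of the solution
to the Yule-Walker system G_k phi = r_k where
  (G_k)_{ij} = rho(|i - j|), (r_k)_i = rho(i), i,j = 1..k.
Equivalently, Durbin-Levinson gives phi_{kk} iteratively:
  phi_{11} = rho(1)
  phi_{kk} = [rho(k) - sum_{j=1..k-1} phi_{k-1,j} rho(k-j)]
            / [1 - sum_{j=1..k-1} phi_{k-1,j} rho(j)],
  phi_{k,j} = phi_{k-1,j} - phi_{kk} phi_{k-1,k-j},  j = 1..k-1.
Step k = 1:
  phi_11 = rho(1) = 0.0634.
Step k = 2:
  phi_22 = [rho(2) - phi_11 rho(1)] / [1 - phi_11 rho(1)] = [-0.4726 - (0.0634)(0.0634)] / [1 - (0.0634)(0.0634)]
         = -0.47661956 / 0.99598044 = -0.478543.
  Update: phi_21 = phi_11 - phi_22 phi_11 = 0.0634 - (-0.478543)(0.0634) = 0.09374.
Step k = 3:
  phi_33 = [rho(3) - phi_21 rho(2) - phi_22 rho(1)] / [1 - phi_21 rho(1) - phi_22 rho(2)]
    numerator   = -0.3327 - (0.09374)(-0.4726) - (-0.478543)(0.0634) = -0.25805902
    denominator = 1 - (0.09374)(0.0634) - (-0.478543)(-0.4726) = 0.76789744
  phi_33 = -0.25805902 / 0.76789744 = -0.3361.
Therefore phi_{33} = -0.3361.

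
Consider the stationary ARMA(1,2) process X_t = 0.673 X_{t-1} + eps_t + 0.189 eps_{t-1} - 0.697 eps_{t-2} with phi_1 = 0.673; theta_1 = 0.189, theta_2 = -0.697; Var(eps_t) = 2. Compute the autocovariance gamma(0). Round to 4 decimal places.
\gamma(0) = 3.5360

Multiply the model equation by X_{t-k} and take expectations. With theta_0 = psi_0 = 1 and psi_j the MA(infinity) weights, this gives
  gamma(k) - sum_i phi_i gamma(k-i) = c_k,
  c_k = sigma^2 * sum_{j=k..q} theta_j psi_{j-k}   (c_k = 0 for k > q),
using gamma(-m) = gamma(m).
psi-weights needed (psi_j = theta_j + sum_i phi_i psi_{j-i}):
  psi_1 = theta_1 + phi_1 = 0.189 + (0.673) = 0.862
  psi_2 = theta_2 + phi_1 psi_1 = -0.697 + (0.673)(0.862) = -0.116874
Right-hand sides:
  c_0 = sigma^2 (1 + theta_1 psi_1 + theta_2 psi_2) = 2 * (1 + (0.189)(0.862) + (-0.697)(-0.116874)) = 2 * 1.244379 = 2.488758
  c_1 = sigma^2 (theta_1 + theta_2 psi_1) = 2 * (0.189 + (-0.697)(0.862)) = -0.823628
  c_2 = sigma^2 theta_2 = 2 * (-0.697) = -1.394
Equations for k = 0 and k = 1 (AR order 1):
  gamma(0) = phi_1 gamma(1) + c_0
  gamma(1) = phi_1 gamma(0) + c_1
Substituting the second into the first: gamma(0) (1 - phi_1^2) = c_0 + phi_1 c_1, so
  gamma(0) = (c_0 + phi_1 c_1) / (1 - phi_1^2) = (2.488758 + (0.673)(-0.823628)) / (1 - (0.673)^2) = 1.934457 / 0.547071 = 3.536025.
Therefore gamma(0) = 3.5360 (to 4 decimal places).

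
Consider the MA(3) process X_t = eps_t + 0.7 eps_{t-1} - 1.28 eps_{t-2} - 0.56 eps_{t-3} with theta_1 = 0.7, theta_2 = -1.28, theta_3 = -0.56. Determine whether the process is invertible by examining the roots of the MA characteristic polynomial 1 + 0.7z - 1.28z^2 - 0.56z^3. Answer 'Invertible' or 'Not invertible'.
\text{Not invertible}

The MA(q) characteristic polynomial is P(z) = 1 + 0.7z - 1.28z^2 - 0.56z^3.
Invertibility requires all roots to lie outside the unit circle, i.e. |z| > 1 for every root.
Degree 3: look for a simple real root z0 first, then factor out (1 - z/z0) and solve the remaining quadratic.
Testing z0 = -2.5: P(-2.5) = 1 + (0.7)(-2.5) + (-1.28)(-2.5)^2 + (-0.56)(-2.5)^3
  = 1 + (-1.75) + (-8) + (8.75) = 0.  So z_0 = -2.5 is a root, |z_0| = 2.5.
Divide out the factor (1 + 0.4 z) = (1 - z/z0) (since 1/z0 = -0.4):
  P(z) = (1 + 0.4 z)(1 + (0.3) z + (-1.4) z^2)
  [check: z-coef 0.3 - (-0.4) = 0.7; z^2-coef -1.4 - (-0.4)(0.3) = -1.28; z^3-coef -(-0.4)(-1.4) = -0.56.]
Remaining roots from the quadratic factor 1 + (0.3) z + (-1.4) z^2:
  Set 1 + (0.3) z + (-1.4) z^2 = 0, i.e. a z^2 + b z + c = 0 with a = -1.4, b = 0.3, c = 1.
  Discriminant D = b^2 - 4ac = (0.3)^2 - 4*(-1.4)*1 = 0.09 - (-5.6) = 5.69.
  D >= 0, so the roots are real: z = (-b +/- sqrt(D)) / (2a) = (-0.3 +/- 2.385372) / (-2.8).
    z_1 = (-0.3 + 2.385372) / (-2.8) = -0.7448,   |z_1| = 0.7448.
    z_2 = (-0.3 - 2.385372) / (-2.8) = 0.9591,   |z_2| = 0.9591.
Moduli of all roots: 2.5000, 0.7448, 0.9591.
All moduli strictly greater than 1? No.
Verdict: Not invertible.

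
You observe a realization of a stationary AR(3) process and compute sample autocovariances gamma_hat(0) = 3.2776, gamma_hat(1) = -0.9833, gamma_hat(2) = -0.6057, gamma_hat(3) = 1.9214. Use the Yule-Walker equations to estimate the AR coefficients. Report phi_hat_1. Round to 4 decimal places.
\hat\phi_{1} = -0.2360

The Yule-Walker equations for an AR(p) process read, in matrix form,
  Gamma_p phi = r_p,   with   (Gamma_p)_{ij} = gamma(|i - j|),
                       (r_p)_i = gamma(i),   i,j = 1..p.
Substitute the sample gammas (Toeplitz matrix and right-hand side of size 3):
  Gamma_p = [[3.2776, -0.9833, -0.6057], [-0.9833, 3.2776, -0.9833], [-0.6057, -0.9833, 3.2776]]
  r_p     = [-0.9833, -0.6057, 1.9214]
Written out (R1..R3):
  (R1) 3.2776 phi_1 - 0.9833 phi_2 - 0.6057 phi_3 = -0.9833
  (R2) -0.9833 phi_1 + 3.2776 phi_2 - 0.9833 phi_3 = -0.6057
  (R3) -0.6057 phi_1 - 0.9833 phi_2 + 3.2776 phi_3 = 1.9214
Gaussian elimination:
  R2 <- R2 - (-0.9833/3.2776) R1 = R2 - (-0.300006) R1:  2.982604 phi_2 - 1.165014 phi_3 = -0.900696
  R3 <- R3 - (-0.6057/3.2776) R1 = R3 - (-0.1848) R1:  -1.165014 phi_2 + 3.165667 phi_3 = 1.739686
  R3 <- R3 - (-1.165014/2.982604) R2 = R3 - (-0.390603) R2:  2.710609 phi_3 = 1.387872
Back-substitution:
  phi_hat_3 = 1.387872 / 2.710609 = 0.512015
  phi_hat_2 = (-0.900696 - (-1.165014)(0.512015)) / 2.982604 = -0.101989
  phi_hat_1 = (-0.9833 - (-0.9833)(-0.101989) - (-0.6057)(0.512015)) / 3.2776 = -0.235983
So phi_hat = [-0.2360, -0.1020, 0.5120].
Therefore phi_hat_1 = -0.2360.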